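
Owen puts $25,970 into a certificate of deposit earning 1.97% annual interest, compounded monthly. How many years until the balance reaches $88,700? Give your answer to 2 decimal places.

We need (1 + 0.00164167)^(12t) = 3.4155, so 12t = ln 3.4155 / ln 1.001642 ≈ 748.8279.
t ≈ 748.8279/12 = 62.4023 years.

62.40 years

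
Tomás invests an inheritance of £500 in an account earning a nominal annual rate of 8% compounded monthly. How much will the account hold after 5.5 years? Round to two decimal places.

£775.22

Periodic rate = 8%/12 = 0.00666667; periods = 12·5.5 = 66.
A = 500·(1 + 0.08/12)^66 ≈ 500·1.55044164 ≈ 775.2208.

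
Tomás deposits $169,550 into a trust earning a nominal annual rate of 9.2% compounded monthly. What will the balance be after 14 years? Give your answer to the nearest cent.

Growth factor = (1 + 0.092/12)^168 ≈ 3.60776244089.
A ≈ 169,550 × 3.60776244089 ≈ 611,696.1219.

$611,696.12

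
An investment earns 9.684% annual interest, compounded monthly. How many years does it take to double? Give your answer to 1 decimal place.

(1 + 0.00807)^(12t) = 2.
12t = ln 2 / ln(1 + 0.00807) ≈ 0.69315/0.00803761 ≈ 86.2380.
t ≈ 7.1865.

7.2 years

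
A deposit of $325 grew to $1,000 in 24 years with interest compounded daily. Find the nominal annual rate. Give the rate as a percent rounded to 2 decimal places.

The 8760-period growth factor is 1,000/325 = 3.07692.
r/365 = 3.07692^(1/8760) − 1 ≈ 0.000128311, so r ≈ 365·0.000128311 = 4.68334%.

4.68%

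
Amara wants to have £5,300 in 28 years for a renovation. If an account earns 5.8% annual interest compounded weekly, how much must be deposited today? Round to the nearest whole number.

Growth factor = (1 + 0.058/52)^1456 ≈ 5.06875376.
P = 5,300/5.06875376 ≈ 1,045.6219.

£1,046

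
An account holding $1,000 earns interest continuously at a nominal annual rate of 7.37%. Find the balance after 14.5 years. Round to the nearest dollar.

A = P·e^(rt) = 1,000·e^(0.0737·14.5) = 1,000·e^1.06865.
e^1.06865 ≈ 2.911446393, so A ≈ 2,911.4464.

$2,911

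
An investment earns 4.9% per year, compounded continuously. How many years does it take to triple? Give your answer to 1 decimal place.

22.4 years

e^(0.049t) = 3, so 0.049t = ln 3 ≈ 1.0986.
t ≈ 1.0986/0.049 ≈ 22.4207.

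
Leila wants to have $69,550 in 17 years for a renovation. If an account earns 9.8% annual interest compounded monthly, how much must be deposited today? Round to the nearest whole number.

Growth factor = (1 + 0.098/12)^204 ≈ 5.2552836442.
P = 69,550/5.2552836442 ≈ 13,234.2999.

$13,234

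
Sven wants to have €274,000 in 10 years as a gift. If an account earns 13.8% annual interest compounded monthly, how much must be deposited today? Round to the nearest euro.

Periodic rate = 13.8%/12 = 0.0115; 120 periods.
P = 274,000/(1 + 0.0115)^120 ≈ 274,000/3.94372344987 ≈ 69,477.4883.

€69,477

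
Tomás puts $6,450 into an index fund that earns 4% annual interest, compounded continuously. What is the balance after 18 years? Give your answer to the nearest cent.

A = P·e^(rt) = 6,450·e^(0.04·18) = 6,450·e^0.72.
e^0.72 ≈ 2.0544332106, so A ≈ 13,251.0942.

$13,251.09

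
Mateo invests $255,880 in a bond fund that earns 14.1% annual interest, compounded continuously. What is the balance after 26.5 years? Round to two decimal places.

A = P·e^(rt) = 255,880·e^(0.141·26.5) = 255,880·e^3.7365.
e^3.7365 ≈ 41.950904749047, so A ≈ 10,734,397.5072.

$10,734,397.51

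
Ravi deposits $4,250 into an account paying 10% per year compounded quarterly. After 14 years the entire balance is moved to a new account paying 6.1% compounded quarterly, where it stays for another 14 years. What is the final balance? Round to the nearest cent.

$39,537.87

Phase 1: 4,250·(1 + 0.025)^56 ≈ 16,940.4675.
Phase 2: 16,940.4675·(1 + 0.01525)^56 ≈ 39,537.8718.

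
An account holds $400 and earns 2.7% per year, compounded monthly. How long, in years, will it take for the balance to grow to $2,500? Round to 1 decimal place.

67.9 years

(1 + 0.00225)^(12t) = 2,500/400 = 6.25.
12t·ln(1 + 0.00225) = ln(6.25); 12t = 1.8326/0.00224747 ≈ 815.3966.
t ≈ 67.9497 years.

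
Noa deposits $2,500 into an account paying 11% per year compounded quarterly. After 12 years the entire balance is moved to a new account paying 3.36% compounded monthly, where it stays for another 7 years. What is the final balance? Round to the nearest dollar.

After 12 years at 11%: 2,500 × 3.6772898779 ≈ 9,193.2247.
Then 7 years at 3.36%: 9,193.2247 × 1.2647460277 ≈ 11,627.0944.

$11,627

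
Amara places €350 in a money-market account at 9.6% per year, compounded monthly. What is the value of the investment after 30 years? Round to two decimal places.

€6,163.96

Growth factor = (1 + 0.008)^360 ≈ 17.61130585.
A ≈ 350 × 17.61130585 ≈ 6,163.9570.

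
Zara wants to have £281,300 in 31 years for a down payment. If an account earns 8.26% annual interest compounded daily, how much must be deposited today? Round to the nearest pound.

Periodic rate = 8.26%/365 = 0.000226301; 11315 periods.
P = 281,300/(1 + 0.0826/365)^11315 ≈ 281,300/12.9398320527 ≈ 21,739.0766.

£21,739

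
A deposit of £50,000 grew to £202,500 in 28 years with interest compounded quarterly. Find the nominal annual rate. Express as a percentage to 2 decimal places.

(1 + r/4)^112 = 202,500/50,000 = 4.05.
1 + r/4 = 4.05^(1/112) ≈ 1.012567, so r/4 ≈ 0.0125669.
r ≈ 4·0.0125669 = 5.02674%.

5.03%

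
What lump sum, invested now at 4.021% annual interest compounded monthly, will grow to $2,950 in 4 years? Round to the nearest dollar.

$2,512

Growth factor = (1 + 0.04021/12)^48 ≈ 1.174181286.
P = 2,950/1.174181286 ≈ 2,512.3889.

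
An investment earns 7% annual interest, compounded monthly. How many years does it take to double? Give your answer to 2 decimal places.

(1 + 0.00583333)^(12t) = 2.
12t = ln 2 / ln(1 + 0.00583333) ≈ 0.69315/0.00581639 ≈ 119.1715.
t ≈ 9.9310.

9.93 years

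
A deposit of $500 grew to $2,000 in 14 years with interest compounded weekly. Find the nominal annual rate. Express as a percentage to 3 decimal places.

9.912%

The 728-period growth factor is 2,000/500 = 4.
r/52 = 4^(1/728) − 1 ≈ 0.00190606, so r ≈ 52·0.00190606 = 9.91154%.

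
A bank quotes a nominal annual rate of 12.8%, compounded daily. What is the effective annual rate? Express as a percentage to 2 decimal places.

EAR = (1 + 12.8%/365)^365 − 1 = (1 + 0.000350685)^365 − 1.
(1 + 0.000350685)^365 ≈ 1.136528, so EAR ≈ 13.65275%.

13.65%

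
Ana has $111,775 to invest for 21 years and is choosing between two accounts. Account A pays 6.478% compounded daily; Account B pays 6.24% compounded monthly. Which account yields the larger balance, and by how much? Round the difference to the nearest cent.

Account A, by $22,591.34

Account A growth factor: (1 + 0.06478/365)^7665 ≈ 3.89720369441; balance ≈ 435,609.9429.
Account B growth factor: (1 + 0.0052)^252 ≈ 3.69508931218; balance ≈ 413,018.6079.
Account A is larger by 22,591.3351.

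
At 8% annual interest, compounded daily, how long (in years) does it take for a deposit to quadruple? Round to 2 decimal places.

17.33 years

(1 + 0.000219178)^(365t) = 4.
365t = ln 4 / ln(1 + 0.000219178) ≈ 1.3863/0.000219154 ≈ 6325.6611.
t ≈ 17.3306.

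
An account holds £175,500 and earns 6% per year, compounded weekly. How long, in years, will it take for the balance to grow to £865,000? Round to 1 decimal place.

We need (1 + 0.00115385)^(52t) = 4.9288, so 52t = ln 4.9288 / ln 1.001154 ≈ 1383.2091.
t ≈ 1383.2091/52 = 26.6002 years.

26.6 years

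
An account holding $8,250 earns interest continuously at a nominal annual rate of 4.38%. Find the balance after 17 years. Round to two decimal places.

$17,371.19

A = P·e^(rt) = 8,250·e^(0.0438·17) = 8,250·e^0.7446.
e^0.7446 ≈ 2.1055990269, so A ≈ 17,371.1920.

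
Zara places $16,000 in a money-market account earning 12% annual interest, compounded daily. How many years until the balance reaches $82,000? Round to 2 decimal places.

13.62 years

We need (1 + 0.000328767)^(365t) = 5.125, so 365t = ln 5.125 / ln 1.000329 ≈ 4971.2974.
t ≈ 4971.2974/365 = 13.6200 years.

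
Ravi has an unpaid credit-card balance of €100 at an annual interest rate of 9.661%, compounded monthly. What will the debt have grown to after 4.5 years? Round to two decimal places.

Growth factor = (1 + 0.09661/12)^54 ≈ 1.54188286.
A ≈ 100 × 1.54188286 ≈ 154.1883.

€154.19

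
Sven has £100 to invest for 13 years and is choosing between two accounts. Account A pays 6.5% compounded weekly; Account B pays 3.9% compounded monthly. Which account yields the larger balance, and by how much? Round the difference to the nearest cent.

Account A growth factor: (1 + 0.00125)^676 ≈ 2.3267497; balance ≈ 232.6750.
Account B growth factor: (1 + 0.00325)^156 ≈ 1.65893844; balance ≈ 165.8938.
Account A is larger by 66.7811.

Account A, by £66.78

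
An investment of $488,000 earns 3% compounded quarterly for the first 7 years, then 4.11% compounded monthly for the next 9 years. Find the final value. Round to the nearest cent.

After 7 years at 3%: 488,000 × 1.23271174757 ≈ 601,563.3328.
Then 9 years at 4.11%: 601,563.3328 × 1.44667524468 ≈ 870,266.7817.

$870,266.78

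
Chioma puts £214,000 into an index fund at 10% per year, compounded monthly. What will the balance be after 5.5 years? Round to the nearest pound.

£370,072

Growth factor = (1 + 0.1/12)^66 ≈ 1.72930740733.
A ≈ 214,000 × 1.72930740733 ≈ 370,071.7852.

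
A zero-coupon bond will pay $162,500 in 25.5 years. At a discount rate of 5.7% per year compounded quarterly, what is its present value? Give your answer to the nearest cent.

Growth factor = (1 + 0.01425)^102 ≈ 4.23439794669.
P = 162,500/4.23439794669 ≈ 38,376.1758.

$38,376.18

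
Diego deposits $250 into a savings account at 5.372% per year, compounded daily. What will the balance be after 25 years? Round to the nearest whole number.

$958

Periodic rate = 5.372%/365 = 0.000147178; periods = 365·25 = 9125.
A = 250·(1 + 0.05372/365)^9125 ≈ 250·3.83013932 ≈ 957.5348.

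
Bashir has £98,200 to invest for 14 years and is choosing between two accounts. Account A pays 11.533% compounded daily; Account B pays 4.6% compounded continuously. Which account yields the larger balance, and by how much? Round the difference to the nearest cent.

Account A, by £306,444.30

A: (1 + 0.11533/365)^5110 ≈ 5.02469605666, so 98,200 × 5.02469605666 ≈ 493,425.1528.
B: e^(0.046·14) = e^0.644 ≈ 1.90408199492, so 98,200 × 1.90408199492 ≈ 186,980.8519.
Difference ≈ 306,444.3009 in favor of A.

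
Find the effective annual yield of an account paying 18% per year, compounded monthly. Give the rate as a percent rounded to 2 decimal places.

19.56%

EAR = (1 + 18%/12)^12 − 1 = (1 + 0.015)^12 − 1.
(1 + 0.015)^12 ≈ 1.195618, so EAR ≈ 19.56182%.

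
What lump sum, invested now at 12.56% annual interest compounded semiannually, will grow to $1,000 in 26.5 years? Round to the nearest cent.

$39.63

Periodic rate = 12.56%/2 = 0.0628; 53 periods.
P = 1,000/(1 + 0.0628)^53 ≈ 1,000/25.2308525 ≈ 39.6340.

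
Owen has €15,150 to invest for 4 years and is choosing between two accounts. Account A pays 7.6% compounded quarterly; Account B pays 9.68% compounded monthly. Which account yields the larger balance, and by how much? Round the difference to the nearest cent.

Account A growth factor: (1 + 0.019)^16 ≈ 1.351409427; balance ≈ 20,473.8528.
Account B growth factor: (1 + 0.0968/12)^48 ≈ 1.4705649422; balance ≈ 22,279.0589.
Account B is larger by 1,805.2061.

Account B, by €1,805.21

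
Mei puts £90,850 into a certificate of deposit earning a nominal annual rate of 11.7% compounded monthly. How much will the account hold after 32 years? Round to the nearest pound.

Periodic rate = 11.7%/12 = 0.00975; periods = 12·32 = 384.
A = 90,850·(1 + 0.00975)^384 ≈ 90,850·41.50715313872 ≈ 3,770,924.8627.

£3,770,925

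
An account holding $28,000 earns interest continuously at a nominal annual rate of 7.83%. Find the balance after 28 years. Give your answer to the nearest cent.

$250,787.13

A = P·e^(rt) = 28,000·e^(0.0783·28) = 28,000·e^2.1924.
e^2.1924 ≈ 8.95668338019, so A ≈ 250,787.1346.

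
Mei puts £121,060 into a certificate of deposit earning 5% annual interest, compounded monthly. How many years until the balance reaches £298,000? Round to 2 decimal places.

18.05 years

(1 + 0.00416667)^(12t) = 298,000/121,060 = 2.4616.
12t·ln(1 + 0.00416667) = ln(2.4616); 12t = 0.90081/0.00415801 ≈ 216.6438.
t ≈ 18.0537 years.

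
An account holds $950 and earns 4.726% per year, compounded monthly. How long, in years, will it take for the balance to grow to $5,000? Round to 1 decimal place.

We need (1 + 0.00393833)^(12t) = 5.2632, so 12t = ln 5.2632 / ln 1.003938 ≈ 422.5136.
t ≈ 422.5136/12 = 35.2095 years.

35.2 years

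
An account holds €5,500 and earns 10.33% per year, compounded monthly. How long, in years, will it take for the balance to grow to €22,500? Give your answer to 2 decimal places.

13.70 years

(1 + 0.00860833)^(12t) = 22,500/5,500 = 4.0909.
12t·ln(1 + 0.00860833) = ln(4.0909); 12t = 1.4088/0.00857149 ≈ 164.3549.
t ≈ 13.6962 years.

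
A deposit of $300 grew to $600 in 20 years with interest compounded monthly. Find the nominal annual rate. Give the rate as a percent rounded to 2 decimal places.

The 240-period growth factor is 600/300 = 2.
r/12 = 2^(1/240) − 1 ≈ 0.00289229, so r ≈ 12·0.00289229 = 3.47075%.

3.47%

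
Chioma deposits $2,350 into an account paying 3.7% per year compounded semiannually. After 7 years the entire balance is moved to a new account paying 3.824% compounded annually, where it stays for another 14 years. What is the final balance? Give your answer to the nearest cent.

$5,136.78

After 7 years at 3.7%: 2,350 × 1.292571175 ≈ 3,037.5423.
Then 14 years at 3.824%: 3,037.5423 × 1.691097297 ≈ 5,136.7795.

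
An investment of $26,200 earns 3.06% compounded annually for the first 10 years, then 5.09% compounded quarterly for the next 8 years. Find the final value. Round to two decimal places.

Phase 1: 26,200·(1 + 0.0306)^10 ≈ 35,416.2580.
Phase 2: 35,416.2580·(1 + 0.012725)^32 ≈ 53,080.0919.

$53,080.09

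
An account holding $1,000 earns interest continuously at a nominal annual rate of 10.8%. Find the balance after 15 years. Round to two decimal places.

A = P·e^(rt) = 1,000·e^(0.108·15) = 1,000·e^1.62.
e^1.62 ≈ 5.053090317, so A ≈ 5,053.0903.

$5,053.09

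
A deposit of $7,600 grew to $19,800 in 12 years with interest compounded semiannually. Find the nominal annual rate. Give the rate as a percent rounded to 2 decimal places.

8.14%

The 24-period growth factor is 19,800/7,600 = 2.60526.
r/2 = 2.60526^(1/24) − 1 ≈ 0.0407038, so r ≈ 2·0.0407038 = 8.14076%.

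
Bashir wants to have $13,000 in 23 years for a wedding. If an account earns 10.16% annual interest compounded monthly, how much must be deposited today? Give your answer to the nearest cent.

Growth factor = (1 + 0.1016/12)^276 ≈ 10.246775102.
P = 13,000/10.246775102 ≈ 1,268.6918.

$1,268.69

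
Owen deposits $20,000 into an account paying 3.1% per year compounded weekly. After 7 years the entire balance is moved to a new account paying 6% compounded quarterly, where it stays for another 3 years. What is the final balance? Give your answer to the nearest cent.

Phase 1: 20,000·(1 + 0.031/52)^364 ≈ 24,845.2756.
Phase 2: 24,845.2756·(1 + 0.015)^12 ≈ 29,705.4629.

$29,705.46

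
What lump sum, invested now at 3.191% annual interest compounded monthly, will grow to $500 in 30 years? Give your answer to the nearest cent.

$192.21

Growth factor = (1 + 0.03191/12)^360 ≈ 2.60134714.
P = 500/2.60134714 ≈ 192.2081.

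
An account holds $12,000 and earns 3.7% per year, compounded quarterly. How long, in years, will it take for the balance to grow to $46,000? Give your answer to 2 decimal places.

36.48 years

We need (1 + 0.00925)^(4t) = 3.8333, so 4t = ln 3.8333 / ln 1.00925 ≈ 145.9395.
t ≈ 145.9395/4 = 36.4849 years.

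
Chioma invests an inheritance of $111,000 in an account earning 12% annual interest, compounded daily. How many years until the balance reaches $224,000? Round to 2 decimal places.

(1 + 0.000328767)^(365t) = 224,000/111,000 = 2.018.
365t·ln(1 + 0.000328767) = ln(2.018); 365t = 0.70212/0.000328713 ≈ 2135.9534.
t ≈ 5.8519 years.

5.85 years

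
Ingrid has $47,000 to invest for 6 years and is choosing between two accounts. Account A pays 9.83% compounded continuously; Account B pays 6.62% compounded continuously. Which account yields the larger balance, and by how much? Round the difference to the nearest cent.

A: e^(0.0983·6) = e^0.5898 ≈ 1.8036276538, so 47,000 × 1.8036276538 ≈ 84,770.4997.
B: e^(0.0662·6) = e^0.3972 ≈ 1.487653431, so 47,000 × 1.487653431 ≈ 69,919.7113.
Difference ≈ 14,850.7885 in favor of A.

Account A, by $14,850.79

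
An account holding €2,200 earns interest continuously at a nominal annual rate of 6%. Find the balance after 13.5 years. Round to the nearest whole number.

€4,945

A = P·e^(rt) = 2,200·e^(0.06·13.5) = 2,200·e^0.81.
e^0.81 ≈ 2.247907987, so A ≈ 4,945.3976.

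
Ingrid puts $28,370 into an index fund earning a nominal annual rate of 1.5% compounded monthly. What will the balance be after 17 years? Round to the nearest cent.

Periodic rate = 1.5%/12 = 0.00125; periods = 12·17 = 204.
A = 28,370·(1 + 0.00125)^204 ≈ 28,370·1.2902561411 ≈ 36,604.5667.

$36,604.57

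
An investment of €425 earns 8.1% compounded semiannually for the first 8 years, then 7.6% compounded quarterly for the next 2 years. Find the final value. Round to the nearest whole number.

Phase 1: 425·(1 + 0.0405)^16 ≈ 802.1624.
Phase 2: 802.1624·(1 + 0.019)^8 ≈ 932.5148.

€933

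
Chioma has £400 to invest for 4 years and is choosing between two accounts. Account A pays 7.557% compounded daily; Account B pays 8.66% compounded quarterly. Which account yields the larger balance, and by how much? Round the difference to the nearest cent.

Account B, by £22.34

Account A growth factor: (1 + 0.07557/365)^1460 ≈ 1.35289767; balance ≈ 541.1591.
Account B growth factor: (1 + 0.02165)^16 ≈ 1.40875097; balance ≈ 563.5004.
Account B is larger by 22.3413.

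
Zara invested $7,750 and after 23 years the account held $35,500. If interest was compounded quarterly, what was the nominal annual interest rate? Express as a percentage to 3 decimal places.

(1 + r/4)^92 = 35,500/7,750 = 4.58065.
1 + r/4 = 4.58065^(1/92) ≈ 1.016679, so r/4 ≈ 0.0166793.
r ≈ 4·0.0166793 = 6.67172%.

6.672%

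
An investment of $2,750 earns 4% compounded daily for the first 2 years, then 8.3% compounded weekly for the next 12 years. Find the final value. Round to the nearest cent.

After 2 years at 4%: 2,750 × 1.083282319 ≈ 2,979.0264.
Then 12 years at 8.3%: 2,979.0264 × 2.705281464 ≈ 8,059.1048.

$8,059.10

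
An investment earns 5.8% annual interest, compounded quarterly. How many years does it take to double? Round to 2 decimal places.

(1 + 0.0145)^(4t) = 2.
4t = ln 2 / ln(1 + 0.0145) ≈ 0.69315/0.0143959 ≈ 48.1490.
t ≈ 12.0372.

12.04 years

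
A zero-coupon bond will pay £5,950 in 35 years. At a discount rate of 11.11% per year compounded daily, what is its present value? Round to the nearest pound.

Periodic rate = 11.11%/365 = 0.000304384; 12775 periods.
P = 5,950/(1 + 0.1111/365)^12775 ≈ 5,950/48.80868764 ≈ 121.9045.

£122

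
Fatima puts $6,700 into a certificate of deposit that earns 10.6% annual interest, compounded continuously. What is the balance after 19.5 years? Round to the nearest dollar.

$52,937

A = P·e^(rt) = 6,700·e^(0.106·19.5) = 6,700·e^2.067.
e^2.067 ≈ 7.9010842746, so A ≈ 52,937.2646.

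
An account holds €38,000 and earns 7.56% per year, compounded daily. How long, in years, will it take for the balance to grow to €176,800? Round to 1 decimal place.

(1 + 0.000207123)^(365t) = 176,800/38,000 = 4.6526.
365t·ln(1 + 0.000207123) = ln(4.6526); 365t = 1.5374/0.000207102 ≈ 7423.5602.
t ≈ 20.3385 years.

20.3 years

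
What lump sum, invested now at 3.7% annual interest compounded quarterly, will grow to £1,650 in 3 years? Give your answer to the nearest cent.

Periodic rate = 3.7%/4 = 0.00925; 12 periods.
P = 1,650/(1 + 0.00925)^12 ≈ 1,650/1.116824923 ≈ 1,477.4026.

£1,477.40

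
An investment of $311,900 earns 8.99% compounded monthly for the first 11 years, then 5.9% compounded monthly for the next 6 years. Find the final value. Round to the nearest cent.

$1,189,191.99

Phase 1: 311,900·(1 + 0.0899/12)^132 ≈ 835,388.4000.
Phase 2: 835,388.4000·(1 + 0.059/12)^72 ≈ 1,189,191.9935.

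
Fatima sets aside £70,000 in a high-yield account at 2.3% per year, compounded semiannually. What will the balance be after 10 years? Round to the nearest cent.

£87,986.45

Growth factor = (1 + 0.0115)^20 ≈ 1.256949247.
A ≈ 70,000 × 1.256949247 ≈ 87,986.4473.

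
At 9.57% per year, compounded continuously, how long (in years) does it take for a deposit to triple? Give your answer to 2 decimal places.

11.48 years

e^(0.0957t) = 3, so 0.0957t = ln 3 ≈ 1.0986.
t ≈ 1.0986/0.0957 ≈ 11.4798.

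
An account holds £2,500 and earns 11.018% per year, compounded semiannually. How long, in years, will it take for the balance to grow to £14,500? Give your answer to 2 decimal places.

16.39 years

(1 + 0.05509)^(2t) = 14,500/2,500 = 5.8.
2t·ln(1 + 0.05509) = ln(5.8); 2t = 1.7579/0.0536261 ≈ 32.7799.
t ≈ 16.3900 years.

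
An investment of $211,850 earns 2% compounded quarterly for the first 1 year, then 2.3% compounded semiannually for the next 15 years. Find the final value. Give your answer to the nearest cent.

Phase 1: 211,850·(1 + 0.005)^4 ≈ 216,118.8836.
Phase 2: 216,118.8836·(1 + 0.0115)^30 ≈ 304,557.5208.

$304,557.52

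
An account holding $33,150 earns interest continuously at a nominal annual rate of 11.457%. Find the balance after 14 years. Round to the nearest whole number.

$164,848

A = P·e^(rt) = 33,150·e^(0.11457·14) = 33,150·e^1.60398.
e^1.60398 ≈ 4.97278477455, so A ≈ 164,847.8153.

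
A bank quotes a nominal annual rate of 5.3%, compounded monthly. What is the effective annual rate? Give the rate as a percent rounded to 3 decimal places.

EAR = (1 + 5.3%/12)^12 − 1 = (1 + 0.00441667)^12 − 1.
(1 + 0.00441667)^12 ≈ 1.054307, so EAR ≈ 5.43066%.

5.431%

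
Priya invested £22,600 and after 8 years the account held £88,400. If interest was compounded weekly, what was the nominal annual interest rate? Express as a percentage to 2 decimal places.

17.08%

(1 + r/52)^416 = 88,400/22,600 = 3.9115.
1 + r/52 = 3.9115^(1/416) ≈ 1.003284, so r/52 ≈ 0.00328404.
r ≈ 52·0.00328404 = 17.07701%.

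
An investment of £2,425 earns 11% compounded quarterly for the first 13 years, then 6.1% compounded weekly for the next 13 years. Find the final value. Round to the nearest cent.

After 13 years at 11%: 2,425 × 4.0987854749 ≈ 9,939.5548.
Then 13 years at 6.1%: 9,939.5548 × 2.2089896486 ≈ 21,956.3736.

£21,956.37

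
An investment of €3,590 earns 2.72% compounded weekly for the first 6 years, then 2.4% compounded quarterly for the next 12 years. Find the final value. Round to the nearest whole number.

€5,632

Phase 1: 3,590·(1 + 0.0272/52)^312 ≈ 4,226.2266.
Phase 2: 4,226.2266·(1 + 0.006)^48 ≈ 5,631.9119.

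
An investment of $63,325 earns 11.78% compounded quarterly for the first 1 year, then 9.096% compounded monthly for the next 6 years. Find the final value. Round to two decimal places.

Phase 1: 63,325·(1 + 0.02945)^4 ≈ 71,120.7340.
Phase 2: 71,120.7340·(1 + 0.00758)^72 ≈ 122,496.3061.

$122,496.31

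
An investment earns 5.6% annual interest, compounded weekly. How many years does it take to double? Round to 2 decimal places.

12.38 years

(1 + 0.00107692)^(52t) = 2.
52t = ln 2 / ln(1 + 0.00107692) ≈ 0.69315/0.00107634 ≈ 643.9832.
t ≈ 12.3843.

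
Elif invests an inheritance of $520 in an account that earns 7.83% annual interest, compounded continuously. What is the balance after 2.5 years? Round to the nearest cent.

A = P·e^(rt) = 520·e^(0.0783·2.5) = 520·e^0.19575.
e^0.19575 ≈ 1.21622281, so A ≈ 632.4359.

$632.44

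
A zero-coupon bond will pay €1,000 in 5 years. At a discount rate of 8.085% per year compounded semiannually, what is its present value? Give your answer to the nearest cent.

€672.81

Periodic rate = 8.085%/2 = 0.040425; 10 periods.
P = 1,000/(1 + 0.040425)^10 ≈ 1,000/1.4863045 ≈ 672.8096.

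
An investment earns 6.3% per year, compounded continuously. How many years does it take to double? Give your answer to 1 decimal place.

11.0 years

e^(0.063t) = 2, so 0.063t = ln 2 ≈ 0.69315.
t ≈ 0.69315/0.063 ≈ 11.0023.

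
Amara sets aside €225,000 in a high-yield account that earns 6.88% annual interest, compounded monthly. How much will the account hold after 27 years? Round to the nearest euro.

€1,434,247

Periodic rate = 6.88%/12 = 0.00573333; periods = 12·27 = 324.
A = 225,000·(1 + 0.0688/12)^324 ≈ 225,000·6.37443300483 ≈ 1,434,247.4261.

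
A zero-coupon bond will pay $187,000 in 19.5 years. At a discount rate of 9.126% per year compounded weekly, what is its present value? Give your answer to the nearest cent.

$31,598.14

Periodic rate = 9.126%/52 = 0.001755; 1014 periods.
P = 187,000/(1 + 0.001755)^1014 ≈ 187,000/5.91806922908 ≈ 31,598.1434.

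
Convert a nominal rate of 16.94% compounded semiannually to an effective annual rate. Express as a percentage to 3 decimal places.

17.657%

EAR = (1 + 16.94%/2)^2 − 1 = (1 + 0.0847)^2 − 1.
(1 + 0.0847)^2 ≈ 1.176574, so EAR ≈ 17.65741%.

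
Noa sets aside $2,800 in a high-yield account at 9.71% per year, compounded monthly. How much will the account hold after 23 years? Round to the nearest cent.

$25,891.96

Growth factor = (1 + 0.0971/12)^276 ≈ 9.2471268119.
A ≈ 2,800 × 9.2471268119 ≈ 25,891.9551.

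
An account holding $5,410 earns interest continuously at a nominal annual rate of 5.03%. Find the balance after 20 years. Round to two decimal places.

A = P·e^(rt) = 5,410·e^(0.0503·20) = 5,410·e^1.006.
e^1.006 ≈ 2.7346405465, so A ≈ 14,794.4054.

$14,794.41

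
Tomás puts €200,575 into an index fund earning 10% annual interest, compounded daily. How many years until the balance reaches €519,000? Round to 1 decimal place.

9.5 years

We need (1 + 0.000273973)^(365t) = 2.5876, so 365t = ln 2.5876 / ln 1.000274 ≈ 3470.5874.
t ≈ 3470.5874/365 = 9.5085 years.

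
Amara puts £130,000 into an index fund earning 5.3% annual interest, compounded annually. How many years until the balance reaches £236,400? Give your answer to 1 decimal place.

11.6 years

We need (1 + 0.053)^t = 1.8185, so t = ln 1.8185 / ln 1.053 ≈ 11.5793.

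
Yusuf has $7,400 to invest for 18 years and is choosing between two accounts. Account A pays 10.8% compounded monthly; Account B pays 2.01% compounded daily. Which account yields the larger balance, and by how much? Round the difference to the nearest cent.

Account A, by $40,627.87

A: (1 + 0.009)^216 ≈ 6.9261502284, so 7,400 × 6.9261502284 ≈ 51,253.5117.
B: (1 + 0.0201/365)^6570 ≈ 1.4358974271, so 7,400 × 1.4358974271 ≈ 10,625.6410.
Difference ≈ 40,627.8707 in favor of A.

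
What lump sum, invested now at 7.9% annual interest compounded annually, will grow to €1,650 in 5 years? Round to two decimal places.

Annual rate = 7.9% = 0.079; 5 periods.
P = 1,650/(1 + 0.079)^5 ≈ 1,650/1.462538217 ≈ 1,128.1756.

€1,128.18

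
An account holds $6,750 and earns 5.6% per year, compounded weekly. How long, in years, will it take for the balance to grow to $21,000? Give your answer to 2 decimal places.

20.28 years

We need (1 + 0.00107692)^(52t) = 3.1111, so 52t = ln 3.1111 / ln 1.001077 ≈ 1054.4773.
t ≈ 1054.4773/52 = 20.2784 years.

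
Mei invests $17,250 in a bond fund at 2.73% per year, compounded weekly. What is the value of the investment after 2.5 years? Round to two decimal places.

$18,468.09

Growth factor = (1 + 0.000525)^130 ≈ 1.0706137591.
A ≈ 17,250 × 1.0706137591 ≈ 18,468.0873.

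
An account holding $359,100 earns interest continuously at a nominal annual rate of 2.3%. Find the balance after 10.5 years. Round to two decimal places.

A = P·e^(rt) = 359,100·e^(0.023·10.5) = 359,100·e^0.2415.
e^0.2415 ≈ 1.27315745492, so A ≈ 457,190.8421.

$457,190.84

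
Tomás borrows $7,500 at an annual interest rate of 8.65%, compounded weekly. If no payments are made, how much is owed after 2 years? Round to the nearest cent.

Periodic rate = 8.65%/52 = 0.00166346; periods = 52·2 = 104.
A = 7,500·(1 + 0.0865/52)^104 ≈ 7,500·1.188695242 ≈ 8,915.2143.

$8,915.21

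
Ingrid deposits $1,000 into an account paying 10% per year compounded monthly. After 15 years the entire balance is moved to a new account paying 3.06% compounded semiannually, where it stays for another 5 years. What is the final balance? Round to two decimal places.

Phase 1: 1,000·(1 + 0.1/12)^180 ≈ 4,453.9196.
Phase 2: 4,453.9196·(1 + 0.0153)^10 ≈ 5,184.2535.

$5,184.25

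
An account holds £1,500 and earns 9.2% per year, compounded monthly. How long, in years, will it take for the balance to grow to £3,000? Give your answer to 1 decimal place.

(1 + 0.00766667)^(12t) = 3,000/1,500 = 2.
12t·ln(1 + 0.00766667) = ln(2); 12t = 0.69315/0.00763743 ≈ 90.7566.
t ≈ 7.5631 years.

7.6 years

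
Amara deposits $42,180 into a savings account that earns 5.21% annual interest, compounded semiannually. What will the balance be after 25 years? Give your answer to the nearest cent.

Growth factor = (1 + 0.02605)^50 ≈ 3.6176474006.
A ≈ 42,180 × 3.6176474006 ≈ 152,592.3674.

$152,592.37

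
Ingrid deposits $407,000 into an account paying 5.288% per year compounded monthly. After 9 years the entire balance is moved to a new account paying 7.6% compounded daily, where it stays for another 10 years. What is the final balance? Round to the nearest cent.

$1,399,133.69

After 9 years at 5.288%: 407,000 × 1.607812340117 ≈ 654,379.6224.
Then 10 years at 7.6%: 654,379.6224 × 2.138107063225 ≈ 1,399,133.6927.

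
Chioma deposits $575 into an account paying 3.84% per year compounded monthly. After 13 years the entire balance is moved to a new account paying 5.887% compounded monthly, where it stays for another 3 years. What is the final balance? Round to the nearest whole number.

Phase 1: 575·(1 + 0.0032)^156 ≈ 946.5019.
Phase 2: 946.5019·(1 + 0.05887/12)^36 ≈ 1,128.8461.

$1,129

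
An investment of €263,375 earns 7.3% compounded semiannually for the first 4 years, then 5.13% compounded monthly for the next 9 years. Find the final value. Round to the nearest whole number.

€556,180

Phase 1: 263,375·(1 + 0.0365)^8 ≈ 350,856.0745.
Phase 2: 350,856.0745·(1 + 0.004275)^108 ≈ 556,180.0180.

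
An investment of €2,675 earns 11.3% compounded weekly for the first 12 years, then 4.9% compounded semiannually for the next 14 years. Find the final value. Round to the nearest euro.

€20,414

After 12 years at 11.3%: 2,675 × 3.8749345984 ≈ 10,365.4501.
Then 14 years at 4.9%: 10,365.4501 × 1.9694046393 ≈ 20,413.7654.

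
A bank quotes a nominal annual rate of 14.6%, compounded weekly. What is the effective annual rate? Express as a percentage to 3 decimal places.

One year is 52 periods at 0.00280769 each: (1 + 0.00280769)^52 ≈ 1.156959.
EAR = 1.156959 − 1 ≈ 15.69595%.

15.696%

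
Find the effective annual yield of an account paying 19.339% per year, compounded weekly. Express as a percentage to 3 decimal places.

One year is 52 periods at 0.00371904 each: (1 + 0.00371904)^52 ≈ 1.212921.
EAR = 1.212921 − 1 ≈ 21.29207%.

21.292%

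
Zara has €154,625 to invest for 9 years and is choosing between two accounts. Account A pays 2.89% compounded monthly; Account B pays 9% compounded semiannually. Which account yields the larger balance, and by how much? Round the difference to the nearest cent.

Account A growth factor: (1 + 0.0289/12)^108 ≈ 1.29665425665; balance ≈ 200,495.1644.
Account B growth factor: (1 + 0.045)^18 ≈ 2.20847876636; balance ≈ 341,486.0292.
Account B is larger by 140,990.8648.

Account B, by €140,990.86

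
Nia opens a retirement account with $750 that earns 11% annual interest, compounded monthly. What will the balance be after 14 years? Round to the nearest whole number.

Growth factor = (1 + 0.11/12)^168 ≈ 4.631980389.
A ≈ 750 × 4.631980389 ≈ 3,473.9853.

$3,474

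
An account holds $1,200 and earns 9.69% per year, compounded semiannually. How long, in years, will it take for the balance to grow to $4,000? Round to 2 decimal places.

12.72 years

(1 + 0.04845)^(2t) = 4,000/1,200 = 3.3333.
2t·ln(1 + 0.04845) = ln(3.3333); 2t = 1.204/0.0473129 ≈ 25.4470.
t ≈ 12.7235 years.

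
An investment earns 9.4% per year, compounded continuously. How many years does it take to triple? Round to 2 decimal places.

11.69 years

e^(0.094t) = 3, so 0.094t = ln 3 ≈ 1.0986.
t ≈ 1.0986/0.094 ≈ 11.6874.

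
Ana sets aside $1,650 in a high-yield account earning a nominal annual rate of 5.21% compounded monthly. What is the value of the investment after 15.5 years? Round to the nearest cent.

$3,693.51

Periodic rate = 5.21%/12 = 0.00434167; periods = 12·15.5 = 186.
A = 1,650·(1 + 0.0521/12)^186 ≈ 1,650·2.238491052 ≈ 3,693.5102.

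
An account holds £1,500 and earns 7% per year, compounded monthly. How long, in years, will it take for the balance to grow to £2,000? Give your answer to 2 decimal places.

4.12 years

(1 + 0.00583333)^(12t) = 2,000/1,500 = 1.3333.
12t·ln(1 + 0.00583333) = ln(1.3333); 12t = 0.28768/0.00581639 ≈ 49.4606.
t ≈ 4.1217 years.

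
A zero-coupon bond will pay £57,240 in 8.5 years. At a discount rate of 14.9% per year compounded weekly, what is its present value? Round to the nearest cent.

Growth factor = (1 + 0.149/52)^442 ≈ 3.5419908424.
P = 57,240/3.5419908424 ≈ 16,160.4032.

£16,160.40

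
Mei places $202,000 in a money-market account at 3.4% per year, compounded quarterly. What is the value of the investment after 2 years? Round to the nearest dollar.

Periodic rate = 3.4%/4 = 0.0085; periods = 4·2 = 8.
A = 202,000·(1 + 0.0085)^8 ≈ 202,000·1.0700577589 ≈ 216,151.6673.

$216,152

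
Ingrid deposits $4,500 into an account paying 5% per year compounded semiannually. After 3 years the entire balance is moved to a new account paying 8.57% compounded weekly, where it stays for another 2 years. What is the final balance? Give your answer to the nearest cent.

$6,193.45

Phase 1: 4,500·(1 + 0.025)^6 ≈ 5,218.6204.
Phase 2: 5,218.6204·(1 + 0.0857/52)^104 ≈ 6,193.4482.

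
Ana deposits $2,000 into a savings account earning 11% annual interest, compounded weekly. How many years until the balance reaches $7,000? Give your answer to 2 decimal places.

11.40 years

We need (1 + 0.00211538)^(52t) = 3.5, so 52t = ln 3.5 / ln 1.002115 ≈ 592.8414.
t ≈ 592.8414/52 = 11.4008 years.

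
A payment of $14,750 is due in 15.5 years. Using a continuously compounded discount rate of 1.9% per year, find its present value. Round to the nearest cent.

P = A·e^(−rt) = 14,750·e^(−0.2945).
e^(−0.2945) ≈ 0.74490394634, so P ≈ 10,987.3332.

$10,987.33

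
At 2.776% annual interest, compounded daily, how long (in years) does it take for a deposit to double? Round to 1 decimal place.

25.0 years

(1 + 0.0000760548)^(365t) = 2.
365t = ln 2 / ln(1 + 0.0000760548) ≈ 0.69315/7.60519e-05 ≈ 9114.1333.
t ≈ 24.9702.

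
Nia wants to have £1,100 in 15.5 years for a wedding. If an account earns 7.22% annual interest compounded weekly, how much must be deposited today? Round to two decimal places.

Growth factor = (1 + 0.0722/52)^806 ≈ 3.059721212.
P = 1,100/3.059721212 ≈ 359.5099.

£359.51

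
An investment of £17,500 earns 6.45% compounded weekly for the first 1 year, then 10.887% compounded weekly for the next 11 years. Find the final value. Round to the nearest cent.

Phase 1: 17,500·(1 + 0.0645/52)^52 ≈ 18,665.2016.
Phase 2: 18,665.2016·(1 + 0.10887/52)^572 ≈ 61,742.9013.

£61,742.90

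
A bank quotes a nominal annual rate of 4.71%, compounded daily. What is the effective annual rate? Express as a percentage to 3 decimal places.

EAR = (1 + 4.71%/365)^365 − 1 = (1 + 0.000129041)^365 − 1.
(1 + 0.000129041)^365 ≈ 1.048224, so EAR ≈ 4.82236%.

4.822%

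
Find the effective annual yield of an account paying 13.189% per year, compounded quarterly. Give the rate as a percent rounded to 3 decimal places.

EAR = (1 + 13.189%/4)^4 − 1 = (1 + 0.0329725)^4 − 1.
(1 + 0.0329725)^4 ≈ 1.138558, so EAR ≈ 13.85577%.

13.856%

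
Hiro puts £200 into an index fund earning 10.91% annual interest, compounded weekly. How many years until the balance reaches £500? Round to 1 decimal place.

(1 + 0.00209808)^(52t) = 500/200 = 2.5.
52t·ln(1 + 0.00209808) = ln(2.5); 52t = 0.91629/0.00209588 ≈ 437.1868.
t ≈ 8.4074 years.

8.4 years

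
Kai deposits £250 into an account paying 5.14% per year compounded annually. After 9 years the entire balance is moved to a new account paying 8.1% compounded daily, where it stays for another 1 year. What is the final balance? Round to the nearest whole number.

After 9 years at 5.14%: 250 × 1.57004375 ≈ 392.5109.
Then 1 years at 8.1%: 392.5109 × 1.08436115 ≈ 425.6236.

£426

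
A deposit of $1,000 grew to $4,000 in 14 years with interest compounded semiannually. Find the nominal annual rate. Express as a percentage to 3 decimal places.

(1 + r/2)^28 = 4,000/1,000 = 4.
1 + r/2 = 4^(1/28) ≈ 1.050757, so r/2 ≈ 0.0507566.
r ≈ 2·0.0507566 = 10.15133%.

10.151%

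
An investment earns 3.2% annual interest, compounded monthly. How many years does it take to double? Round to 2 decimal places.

21.69 years

(1 + 0.00266667)^(12t) = 2.
12t = ln 2 / ln(1 + 0.00266667) ≈ 0.69315/0.00266312 ≈ 260.2766.
t ≈ 21.6897.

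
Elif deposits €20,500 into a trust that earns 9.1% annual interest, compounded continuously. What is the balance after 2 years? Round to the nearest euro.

€24,592

A = P·e^(rt) = 20,500·e^(0.091·2) = 20,500·e^0.182.
e^0.182 ≈ 1.1996141939, so A ≈ 24,592.0910.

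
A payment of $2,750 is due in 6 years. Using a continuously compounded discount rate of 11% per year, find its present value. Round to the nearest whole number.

P = A·e^(−rt) = 2,750·e^(−0.66).
e^(−0.66) ≈ 0.5168513345, so P ≈ 1,421.3412.

$1,421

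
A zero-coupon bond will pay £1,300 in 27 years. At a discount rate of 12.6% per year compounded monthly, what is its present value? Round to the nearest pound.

Periodic rate = 12.6%/12 = 0.0105; 324 periods.
P = 1,300/(1 + 0.0105)^324 ≈ 1,300/29.49626211 ≈ 44.0734.

£44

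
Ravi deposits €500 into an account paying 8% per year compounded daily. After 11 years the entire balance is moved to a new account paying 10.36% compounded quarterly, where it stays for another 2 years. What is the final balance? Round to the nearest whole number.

€1,479

After 11 years at 8%: 500 × 2.410667248 ≈ 1,205.3336.
Then 2 years at 10.36%: 1,205.3336 × 1.226987783 ≈ 1,478.9296.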